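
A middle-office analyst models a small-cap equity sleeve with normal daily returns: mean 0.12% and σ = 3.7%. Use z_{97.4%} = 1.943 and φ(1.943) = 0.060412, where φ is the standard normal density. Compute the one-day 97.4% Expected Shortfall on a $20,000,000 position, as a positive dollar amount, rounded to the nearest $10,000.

Tail multiplier: φ(z)/(1−α) = 0.060412 / 0.026 = 2.324.
ES = −(0.12%) + 3.7% × 2.324 = 8.479%.
On $20,000,000: 0.08479 × $20,000,000 = $1,695,800.

$1,700,000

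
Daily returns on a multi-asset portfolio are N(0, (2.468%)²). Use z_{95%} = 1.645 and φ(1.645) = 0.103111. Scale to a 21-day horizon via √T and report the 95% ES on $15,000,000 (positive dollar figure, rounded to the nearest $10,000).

σ_{21d} = 2.468% × √21 = 11.310%.
ES multiplier = φ(z)/(1−α) = 0.103111/0.05 = 2.062.
ES = 11.310% × 2.062 = 23.321%; on $15,000,000: $3,498,150.

$3,500,000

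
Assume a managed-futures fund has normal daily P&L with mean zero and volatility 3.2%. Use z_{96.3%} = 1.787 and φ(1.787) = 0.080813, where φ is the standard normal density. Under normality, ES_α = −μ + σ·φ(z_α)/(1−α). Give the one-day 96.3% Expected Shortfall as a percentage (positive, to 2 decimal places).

6.99%

Tail multiplier: φ(z)/(1−α) = 0.080813 / 0.037 = 2.184.
ES = 3.2% × 2.184 = 6.989%.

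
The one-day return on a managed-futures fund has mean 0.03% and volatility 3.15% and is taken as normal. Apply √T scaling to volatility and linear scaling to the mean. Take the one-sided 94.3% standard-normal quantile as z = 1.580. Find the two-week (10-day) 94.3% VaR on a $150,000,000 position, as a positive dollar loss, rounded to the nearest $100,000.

$23,200,000

σ_{10d} = 3.15% × √10 = 9.961%; μ_{10d} = 10 × 0.03% = 0.300%.
VaR = −(0.300%) + 1.580 × 9.961% = 15.438%.
On $150,000,000: 0.15438 × $150,000,000 = $23,157,000.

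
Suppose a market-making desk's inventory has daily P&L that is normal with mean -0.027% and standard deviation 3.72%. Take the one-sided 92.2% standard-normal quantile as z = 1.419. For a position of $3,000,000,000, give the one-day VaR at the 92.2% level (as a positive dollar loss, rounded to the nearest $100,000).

VaR = −μ + z·σ = −(-0.027%) + 1.419 × 3.72% = 5.306%.
On $3,000,000,000: 0.05306 × $3,000,000,000 = $159,180,000.

$159,200,000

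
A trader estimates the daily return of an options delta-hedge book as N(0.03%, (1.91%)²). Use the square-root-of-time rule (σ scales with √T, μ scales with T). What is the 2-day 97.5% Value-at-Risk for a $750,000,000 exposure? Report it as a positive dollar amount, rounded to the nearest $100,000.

At 97.5%, z = 1.960.
σ_{2d} = 1.91% × √2 = 2.701%; μ_{2d} = 2 × 0.03% = 0.060%.
VaR = −(0.060%) + 1.960 × 2.701% = 5.234%.
On $750,000,000: 0.05234 × $750,000,000 = $39,255,000.

$39,300,000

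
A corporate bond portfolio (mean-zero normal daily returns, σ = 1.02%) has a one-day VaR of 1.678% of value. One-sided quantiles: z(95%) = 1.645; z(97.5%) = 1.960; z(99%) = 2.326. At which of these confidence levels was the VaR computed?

95%

Implied z = VaR/σ = 1.678 / 1.02 = 1.645.
This matches z(95%) = 1.645.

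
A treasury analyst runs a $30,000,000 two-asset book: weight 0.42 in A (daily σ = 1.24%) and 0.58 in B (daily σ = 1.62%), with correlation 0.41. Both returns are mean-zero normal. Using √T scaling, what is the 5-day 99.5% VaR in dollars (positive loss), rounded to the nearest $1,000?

$2,155,000

σ_p = √(0.42²·1.24² + 0.58²·1.62² + 2·0.41·0.42·0.58·1.24·1.62) = 1.247%.
σ_{5d} = 1.247% × √5 = 2.788%.
z(99.5%) = 2.576.
VaR = 2.576 × 2.788% = 7.182%; on $30,000,000 that is $2,154,600.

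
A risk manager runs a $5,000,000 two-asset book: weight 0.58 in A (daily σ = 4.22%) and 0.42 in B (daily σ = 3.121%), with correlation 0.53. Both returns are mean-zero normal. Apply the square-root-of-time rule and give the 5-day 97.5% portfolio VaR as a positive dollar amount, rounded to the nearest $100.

σ_p = √(0.58²·4.22² + 0.42²·3.121² + 2·0.53·0.58·0.42·4.22·3.121) = 3.333%.
σ_{5d} = 3.333% × √5 = 7.453%.
z(97.5%) = 1.960.
VaR = 1.960 × 7.453% = 14.608%; on $5,000,000 that is $730,400.

$730,400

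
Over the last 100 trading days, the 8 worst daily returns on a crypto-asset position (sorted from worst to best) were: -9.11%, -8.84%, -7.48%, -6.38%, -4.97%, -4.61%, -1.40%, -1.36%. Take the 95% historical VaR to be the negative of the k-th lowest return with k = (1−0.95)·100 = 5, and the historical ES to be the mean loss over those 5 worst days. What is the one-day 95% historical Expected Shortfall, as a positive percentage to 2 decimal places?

7.36%

The 5 worst returns sum to -36.78%.
ES = −(-36.78%) / 5 = 7.356% ≈ 7.36%.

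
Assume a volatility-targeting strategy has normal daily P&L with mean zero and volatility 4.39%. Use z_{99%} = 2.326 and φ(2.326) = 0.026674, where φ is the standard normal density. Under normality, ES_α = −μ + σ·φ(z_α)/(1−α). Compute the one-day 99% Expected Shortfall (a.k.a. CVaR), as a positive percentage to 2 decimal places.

11.71%

Tail multiplier: φ(z)/(1−α) = 0.026674 / 0.01 = 2.667.
ES = 4.39% × 2.667 = 11.708%.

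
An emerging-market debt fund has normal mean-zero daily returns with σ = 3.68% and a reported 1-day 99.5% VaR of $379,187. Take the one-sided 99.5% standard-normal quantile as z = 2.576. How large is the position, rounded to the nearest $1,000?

VaR as a fraction of value: z·σ = 2.576 × 3.68% = 9.47968%.
Position = $379,187 / 0.0947968 = $3,999,998.

$4,000,000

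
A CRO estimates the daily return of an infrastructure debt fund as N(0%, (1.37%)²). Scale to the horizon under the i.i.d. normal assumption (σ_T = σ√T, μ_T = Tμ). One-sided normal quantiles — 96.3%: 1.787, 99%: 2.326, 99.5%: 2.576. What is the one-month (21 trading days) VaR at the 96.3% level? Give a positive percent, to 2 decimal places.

11.22%

σ_{21d} = 1.37% × √21 = 6.278%.
VaR = 1.787 × 6.278% = 11.219%.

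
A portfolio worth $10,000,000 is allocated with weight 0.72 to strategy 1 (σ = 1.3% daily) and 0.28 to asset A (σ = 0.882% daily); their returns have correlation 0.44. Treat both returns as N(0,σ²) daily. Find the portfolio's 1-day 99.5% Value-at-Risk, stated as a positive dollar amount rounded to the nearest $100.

$275,100

σ_p² = 0.72²·1.3² + 0.28²·0.882² + 2·0.44·0.72·0.28·1.3·0.882 = 1.1405 (%²).
σ_p = √1.1405 = 1.068%.
At 99.5%, z = 2.576.
VaR = 2.576 × 1.068% = 2.751%; on $10,000,000 that is $275,100.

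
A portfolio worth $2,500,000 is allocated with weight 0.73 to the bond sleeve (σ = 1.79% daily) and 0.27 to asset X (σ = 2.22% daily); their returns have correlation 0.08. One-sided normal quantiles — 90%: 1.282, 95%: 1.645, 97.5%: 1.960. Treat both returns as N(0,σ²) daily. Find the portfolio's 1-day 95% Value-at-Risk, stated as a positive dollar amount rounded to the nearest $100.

$60,900

σ_p² = 0.73²·1.79² + 0.27²·2.22² + 2·0.08·0.73·0.27·1.79·2.22 = 2.1921 (%²).
σ_p = √2.1921 = 1.481%.
VaR = 1.645 × 1.481% = 2.436%; on $2,500,000 that is $60,900.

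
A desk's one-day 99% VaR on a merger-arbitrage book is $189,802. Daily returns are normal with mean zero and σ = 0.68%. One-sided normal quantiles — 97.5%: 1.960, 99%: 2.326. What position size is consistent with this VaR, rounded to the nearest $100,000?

$12,000,000

VaR as a fraction of value: z·σ = 2.326 × 0.68% = 1.58168%.
Position = $189,802 / 0.0158168 = $12,000,025.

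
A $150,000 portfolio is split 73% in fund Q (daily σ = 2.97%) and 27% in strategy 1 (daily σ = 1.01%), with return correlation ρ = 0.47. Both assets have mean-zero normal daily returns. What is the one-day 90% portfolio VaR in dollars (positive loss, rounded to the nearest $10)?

$4,440

σ_p² = 0.73²·2.97² + 0.27²·1.01² + 2·0.47·0.73·0.27·2.97·1.01 = 5.3308 (%²).
σ_p = √5.3308 = 2.309%.
At 90%, z = 1.282.
VaR = 1.282 × 2.309% = 2.960%; on $150,000 that is $4,440.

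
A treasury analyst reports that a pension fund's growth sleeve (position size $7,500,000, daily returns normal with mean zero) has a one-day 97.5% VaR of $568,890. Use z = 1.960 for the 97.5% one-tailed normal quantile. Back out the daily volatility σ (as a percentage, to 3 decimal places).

3.870%

VaR as a fraction: $568,890 / $7,500,000 = 7.585%.
σ = VaR / z = 7.585% / 1.960 = 3.870%.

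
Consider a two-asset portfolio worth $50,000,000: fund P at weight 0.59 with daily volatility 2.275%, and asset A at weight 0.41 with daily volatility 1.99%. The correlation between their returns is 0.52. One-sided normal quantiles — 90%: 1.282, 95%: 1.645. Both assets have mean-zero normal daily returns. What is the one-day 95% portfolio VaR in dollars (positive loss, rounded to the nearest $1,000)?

σ_p² = 0.59²·2.275² + 0.41²·1.99² + 2·0.52·0.59·0.41·2.275·1.99 = 3.6063 (%²).
σ_p = √3.6063 = 1.899%.
VaR = 1.645 × 1.899% = 3.124%; on $50,000,000 that is $1,562,000.

$1,562,000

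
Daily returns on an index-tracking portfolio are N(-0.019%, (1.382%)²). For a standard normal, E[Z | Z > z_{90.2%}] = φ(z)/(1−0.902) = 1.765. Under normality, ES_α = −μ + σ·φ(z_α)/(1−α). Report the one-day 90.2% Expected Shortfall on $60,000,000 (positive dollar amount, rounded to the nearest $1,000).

ES = −(-0.019%) + 1.382% × 1.765 = 2.458%.
On $60,000,000: 0.02458 × $60,000,000 = $1,474,800.

$1,475,000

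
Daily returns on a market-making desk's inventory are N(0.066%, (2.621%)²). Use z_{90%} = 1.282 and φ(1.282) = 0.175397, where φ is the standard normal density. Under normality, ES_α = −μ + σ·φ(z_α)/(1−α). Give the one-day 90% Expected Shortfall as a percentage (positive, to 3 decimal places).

Tail multiplier: φ(z)/(1−α) = 0.175397 / 0.1 = 1.754.
ES = −(0.066%) + 2.621% × 1.754 = 4.531%.

4.531%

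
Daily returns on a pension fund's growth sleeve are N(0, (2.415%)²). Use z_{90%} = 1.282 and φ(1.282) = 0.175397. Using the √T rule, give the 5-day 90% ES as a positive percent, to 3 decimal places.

σ_{5d} = 2.415% × √5 = 5.400%.
ES multiplier = φ(z)/(1−α) = 0.175397/0.1 = 1.754.
ES = 5.400% × 1.754 = 9.472%.

9.472%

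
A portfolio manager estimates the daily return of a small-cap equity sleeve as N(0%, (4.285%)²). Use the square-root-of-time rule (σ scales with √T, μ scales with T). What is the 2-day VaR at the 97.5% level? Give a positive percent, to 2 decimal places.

At 97.5%, z = 1.960.
σ_{2d} = 4.285% × √2 = 6.060%.
VaR = 1.960 × 6.060% = 11.878%.

11.88%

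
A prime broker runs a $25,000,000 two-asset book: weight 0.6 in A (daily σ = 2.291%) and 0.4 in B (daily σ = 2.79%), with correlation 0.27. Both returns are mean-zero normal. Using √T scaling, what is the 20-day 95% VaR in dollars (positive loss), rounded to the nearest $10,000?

σ_p = √(0.6²·2.291² + 0.4²·2.79² + 2·0.27·0.6·0.4·2.291·2.79) = 1.991%.
σ_{20d} = 1.991% × √20 = 8.904%.
z(95%) = 1.645.
VaR = 1.645 × 8.904% = 14.647%; on $25,000,000 that is $3,661,750.

$3,660,000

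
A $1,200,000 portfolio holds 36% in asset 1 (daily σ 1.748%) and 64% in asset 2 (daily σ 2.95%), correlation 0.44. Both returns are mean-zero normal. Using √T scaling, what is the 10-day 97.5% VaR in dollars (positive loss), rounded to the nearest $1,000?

$166,000

σ_p = √(0.36²·1.748² + 0.64²·2.95² + 2·0.44·0.36·0.64·1.748·2.95) = 2.237%.
σ_{10d} = 2.237% × √10 = 7.074%.
z(97.5%) = 1.960.
VaR = 1.960 × 7.074% = 13.865%; on $1,200,000 that is $166,380.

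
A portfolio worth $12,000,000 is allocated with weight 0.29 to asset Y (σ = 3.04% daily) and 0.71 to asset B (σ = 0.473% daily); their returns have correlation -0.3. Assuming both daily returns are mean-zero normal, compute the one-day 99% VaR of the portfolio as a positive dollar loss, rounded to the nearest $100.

σ_p² = 0.29²·3.04² + 0.71²·0.473² + 2·-0.3·0.29·0.71·3.04·0.473 = 0.7124 (%²).
σ_p = √0.7124 = 0.844%.
At 99%, z = 2.326.
VaR = 2.326 × 0.844% = 1.963%; on $12,000,000 that is $235,560.

$235,600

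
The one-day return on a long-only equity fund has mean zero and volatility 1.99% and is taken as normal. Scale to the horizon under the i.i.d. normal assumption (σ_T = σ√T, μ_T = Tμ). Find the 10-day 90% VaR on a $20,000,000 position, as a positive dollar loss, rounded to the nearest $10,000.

At 90%, z = 1.282.
σ_{10d} = 1.99% × √10 = 6.293%.
VaR = 1.282 × 6.293% = 8.068%.
On $20,000,000: 0.08068 × $20,000,000 = $1,613,600.

$1,610,000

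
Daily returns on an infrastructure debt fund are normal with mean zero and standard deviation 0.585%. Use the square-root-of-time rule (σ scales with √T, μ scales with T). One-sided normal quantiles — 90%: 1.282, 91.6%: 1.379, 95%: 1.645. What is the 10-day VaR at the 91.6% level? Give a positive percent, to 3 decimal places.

2.551%

σ_{10d} = 0.585% × √10 = 1.850%.
VaR = 1.379 × 1.850% = 2.551%.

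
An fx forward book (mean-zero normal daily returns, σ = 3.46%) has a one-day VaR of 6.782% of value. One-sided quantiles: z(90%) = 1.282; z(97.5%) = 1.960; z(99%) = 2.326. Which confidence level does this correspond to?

Implied z = VaR/σ = 6.782 / 3.46 = 1.960.
This matches z(97.5%) = 1.960.

97.5%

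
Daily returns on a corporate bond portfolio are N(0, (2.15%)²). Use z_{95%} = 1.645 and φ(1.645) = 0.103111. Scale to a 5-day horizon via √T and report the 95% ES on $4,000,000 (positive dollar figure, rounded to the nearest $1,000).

σ_{5d} = 2.15% × √5 = 4.808%.
ES multiplier = φ(z)/(1−α) = 0.103111/0.05 = 2.062.
ES = 4.808% × 2.062 = 9.914%; on $4,000,000: $396,560.

$397,000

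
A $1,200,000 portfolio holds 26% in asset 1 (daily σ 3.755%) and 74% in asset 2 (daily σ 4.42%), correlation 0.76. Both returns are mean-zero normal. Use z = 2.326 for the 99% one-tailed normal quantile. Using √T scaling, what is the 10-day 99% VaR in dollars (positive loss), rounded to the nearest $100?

$358,600

σ_p = √(0.26²·3.755² + 0.74²·4.42² + 2·0.76·0.26·0.74·3.755·4.42) = 4.063%.
σ_{10d} = 4.063% × √10 = 12.848%.
VaR = 2.326 × 12.848% = 29.884%; on $1,200,000 that is $358,608.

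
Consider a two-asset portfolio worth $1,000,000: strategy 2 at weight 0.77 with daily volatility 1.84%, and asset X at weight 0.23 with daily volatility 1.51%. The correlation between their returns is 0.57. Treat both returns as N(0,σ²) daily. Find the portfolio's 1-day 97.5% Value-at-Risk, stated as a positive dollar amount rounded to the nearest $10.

$32,140

σ_p² = 0.77²·1.84² + 0.23²·1.51² + 2·0.57·0.77·0.23·1.84·1.51 = 2.6889 (%²).
σ_p = √2.6889 = 1.640%.
At 97.5%, z = 1.960.
VaR = 1.960 × 1.640% = 3.214%; on $1,000,000 that is $32,140.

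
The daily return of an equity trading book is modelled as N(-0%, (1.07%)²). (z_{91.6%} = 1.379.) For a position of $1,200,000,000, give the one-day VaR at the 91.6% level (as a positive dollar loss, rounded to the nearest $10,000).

VaR = z·σ = 1.379 × 1.07% = 1.476%.
On $1,200,000,000: 0.01476 × $1,200,000,000 = $17,712,000.

$17,710,000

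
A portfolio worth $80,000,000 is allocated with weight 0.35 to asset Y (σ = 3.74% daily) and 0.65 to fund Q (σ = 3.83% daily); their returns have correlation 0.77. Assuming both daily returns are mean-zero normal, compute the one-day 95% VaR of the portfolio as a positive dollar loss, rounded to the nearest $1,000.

$4,732,000

σ_p² = 0.35²·3.74² + 0.65²·3.83² + 2·0.77·0.35·0.65·3.74·3.83 = 12.9296 (%²).
σ_p = √12.9296 = 3.596%.
At 95%, z = 1.645.
VaR = 1.645 × 3.596% = 5.915%; on $80,000,000 that is $4,732,000.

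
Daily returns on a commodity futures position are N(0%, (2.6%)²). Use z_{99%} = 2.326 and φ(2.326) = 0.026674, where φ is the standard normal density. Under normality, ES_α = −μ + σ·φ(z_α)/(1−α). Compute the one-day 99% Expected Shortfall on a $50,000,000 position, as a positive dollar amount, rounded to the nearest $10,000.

Tail multiplier: φ(z)/(1−α) = 0.026674 / 0.01 = 2.667.
ES = 2.6% × 2.667 = 6.934%.
On $50,000,000: 0.06934 × $50,000,000 = $3,467,000.

$3,470,000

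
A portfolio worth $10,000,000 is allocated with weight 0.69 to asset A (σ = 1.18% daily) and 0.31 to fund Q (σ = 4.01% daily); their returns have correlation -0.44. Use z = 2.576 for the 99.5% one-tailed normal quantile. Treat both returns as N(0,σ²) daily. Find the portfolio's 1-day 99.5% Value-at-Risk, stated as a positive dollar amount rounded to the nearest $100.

σ_p² = 0.69²·1.18² + 0.31²·4.01² + 2·-0.44·0.69·0.31·1.18·4.01 = 1.3175 (%²).
σ_p = √1.3175 = 1.148%.
VaR = 2.576 × 1.148% = 2.957%; on $10,000,000 that is $295,700.

$295,700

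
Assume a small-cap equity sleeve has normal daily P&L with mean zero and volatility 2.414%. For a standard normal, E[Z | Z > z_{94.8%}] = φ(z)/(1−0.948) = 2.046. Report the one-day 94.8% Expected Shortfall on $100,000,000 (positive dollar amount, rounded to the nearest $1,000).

$4,939,000

ES = 2.414% × 2.046 = 4.939%.
On $100,000,000: 0.04939 × $100,000,000 = $4,939,000.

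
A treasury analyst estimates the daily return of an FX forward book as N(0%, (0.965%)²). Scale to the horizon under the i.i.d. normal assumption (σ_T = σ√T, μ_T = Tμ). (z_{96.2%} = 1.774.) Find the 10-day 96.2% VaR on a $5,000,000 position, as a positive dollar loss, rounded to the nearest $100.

$270,700

σ_{10d} = 0.965% × √10 = 3.052%.
VaR = 1.774 × 3.052% = 5.414%.
On $5,000,000: 0.05414 × $5,000,000 = $270,700.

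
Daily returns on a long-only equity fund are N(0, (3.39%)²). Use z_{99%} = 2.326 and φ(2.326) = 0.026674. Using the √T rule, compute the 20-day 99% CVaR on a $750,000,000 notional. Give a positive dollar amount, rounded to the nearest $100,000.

σ_{20d} = 3.39% × √20 = 15.161%.
ES multiplier = φ(z)/(1−α) = 0.026674/0.01 = 2.667.
ES = 15.161% × 2.667 = 40.434%; on $750,000,000: $303,255,000.

$303,300,000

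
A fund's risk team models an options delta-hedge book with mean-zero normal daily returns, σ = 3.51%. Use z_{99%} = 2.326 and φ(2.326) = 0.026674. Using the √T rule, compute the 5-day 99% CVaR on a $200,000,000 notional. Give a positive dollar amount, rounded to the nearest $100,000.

σ_{5d} = 3.51% × √5 = 7.849%.
ES multiplier = φ(z)/(1−α) = 0.026674/0.01 = 2.667.
ES = 7.849% × 2.667 = 20.933%; on $200,000,000: $41,866,000.

$41,900,000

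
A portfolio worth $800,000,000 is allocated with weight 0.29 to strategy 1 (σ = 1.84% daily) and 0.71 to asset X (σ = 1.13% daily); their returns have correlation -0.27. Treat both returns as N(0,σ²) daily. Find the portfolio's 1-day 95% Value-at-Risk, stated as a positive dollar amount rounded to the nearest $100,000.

σ_p² = 0.29²·1.84² + 0.71²·1.13² + 2·-0.27·0.29·0.71·1.84·1.13 = 0.6972 (%²).
σ_p = √0.6972 = 0.835%.
At 95%, z = 1.645.
VaR = 1.645 × 0.835% = 1.374%; on $800,000,000 that is $10,992,000.

$11,000,000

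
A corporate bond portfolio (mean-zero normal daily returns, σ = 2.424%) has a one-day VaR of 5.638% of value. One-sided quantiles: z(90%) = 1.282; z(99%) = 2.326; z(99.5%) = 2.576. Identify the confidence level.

99%

Implied z = VaR/σ = 5.638 / 2.424 = 2.326.
This matches z(99%) = 2.326.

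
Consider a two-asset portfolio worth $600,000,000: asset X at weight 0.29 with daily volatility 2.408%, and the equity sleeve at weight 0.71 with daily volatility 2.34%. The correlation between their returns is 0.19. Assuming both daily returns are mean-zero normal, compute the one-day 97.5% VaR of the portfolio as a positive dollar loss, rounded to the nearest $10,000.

σ_p² = 0.29²·2.408² + 0.71²·2.34² + 2·0.19·0.29·0.71·2.408·2.34 = 3.6888 (%²).
σ_p = √3.6888 = 1.921%.
At 97.5%, z = 1.960.
VaR = 1.960 × 1.921% = 3.765%; on $600,000,000 that is $22,590,000.

$22,590,000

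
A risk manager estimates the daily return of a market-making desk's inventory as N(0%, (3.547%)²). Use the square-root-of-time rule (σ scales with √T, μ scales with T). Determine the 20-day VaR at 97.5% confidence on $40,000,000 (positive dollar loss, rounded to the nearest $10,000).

At 97.5%, z = 1.960.
σ_{20d} = 3.547% × √20 = 15.863%.
VaR = 1.960 × 15.863% = 31.091%.
On $40,000,000: 0.31091 × $40,000,000 = $12,436,400.

$12,440,000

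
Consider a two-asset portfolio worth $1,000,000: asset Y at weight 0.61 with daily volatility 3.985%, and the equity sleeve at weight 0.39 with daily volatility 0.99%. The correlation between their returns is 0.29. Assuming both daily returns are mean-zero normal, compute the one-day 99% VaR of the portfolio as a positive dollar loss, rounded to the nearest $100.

σ_p² = 0.61²·3.985² + 0.39²·0.99² + 2·0.29·0.61·0.39·3.985·0.99 = 6.6025 (%²).
σ_p = √6.6025 = 2.570%.
At 99%, z = 2.326.
VaR = 2.326 × 2.570% = 5.978%; on $1,000,000 that is $59,780.

$59,800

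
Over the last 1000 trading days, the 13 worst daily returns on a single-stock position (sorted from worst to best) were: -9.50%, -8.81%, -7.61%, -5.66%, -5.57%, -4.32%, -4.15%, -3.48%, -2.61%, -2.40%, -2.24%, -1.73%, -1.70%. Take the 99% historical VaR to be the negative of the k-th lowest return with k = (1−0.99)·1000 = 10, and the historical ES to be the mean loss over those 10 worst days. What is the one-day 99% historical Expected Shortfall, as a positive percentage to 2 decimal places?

The 10 worst returns sum to -54.11%.
ES = −(-54.11%) / 10 = 5.411% ≈ 5.41%.

5.41%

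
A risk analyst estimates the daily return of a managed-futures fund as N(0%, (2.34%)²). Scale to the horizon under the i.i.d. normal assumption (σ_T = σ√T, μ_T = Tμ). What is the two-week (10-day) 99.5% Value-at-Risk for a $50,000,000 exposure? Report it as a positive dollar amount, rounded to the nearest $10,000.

$9,530,000

At 99.5%, z = 2.576.
σ_{10d} = 2.34% × √10 = 7.400%.
VaR = 2.576 × 7.400% = 19.062%.
On $50,000,000: 0.19062 × $50,000,000 = $9,531,000.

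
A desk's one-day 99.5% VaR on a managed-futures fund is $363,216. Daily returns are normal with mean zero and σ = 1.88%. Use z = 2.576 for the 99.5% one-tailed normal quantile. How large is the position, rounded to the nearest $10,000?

VaR as a fraction of value: z·σ = 2.576 × 1.88% = 4.84288%.
Position = $363,216 / 0.0484288 = $7,500,000.

$7,500,000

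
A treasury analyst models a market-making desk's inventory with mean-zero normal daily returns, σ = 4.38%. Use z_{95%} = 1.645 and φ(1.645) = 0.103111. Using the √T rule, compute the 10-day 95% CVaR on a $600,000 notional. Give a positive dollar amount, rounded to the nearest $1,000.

$171,000

σ_{10d} = 4.38% × √10 = 13.851%.
ES multiplier = φ(z)/(1−α) = 0.103111/0.05 = 2.062.
ES = 13.851% × 2.062 = 28.561%; on $600,000: $171,366.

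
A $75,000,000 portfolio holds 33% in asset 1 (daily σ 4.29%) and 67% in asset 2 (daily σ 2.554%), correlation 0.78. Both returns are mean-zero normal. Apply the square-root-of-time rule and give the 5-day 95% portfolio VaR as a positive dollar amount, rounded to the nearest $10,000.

σ_p = √(0.33²·4.29² + 0.67²·2.554² + 2·0.78·0.33·0.67·4.29·2.554) = 2.952%.
σ_{5d} = 2.952% × √5 = 6.601%.
z(95%) = 1.645.
VaR = 1.645 × 6.601% = 10.859%; on $75,000,000 that is $8,144,250.

$8,140,000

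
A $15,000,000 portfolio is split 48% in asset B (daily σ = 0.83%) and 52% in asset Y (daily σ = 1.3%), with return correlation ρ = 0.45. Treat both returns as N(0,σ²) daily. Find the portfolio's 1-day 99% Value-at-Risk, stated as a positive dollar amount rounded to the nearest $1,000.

$323,000

σ_p² = 0.48²·0.83² + 0.52²·1.3² + 2·0.45·0.48·0.52·0.83·1.3 = 0.8581 (%²).
σ_p = √0.8581 = 0.926%.
At 99%, z = 2.326.
VaR = 2.326 × 0.926% = 2.154%; on $15,000,000 that is $323,100.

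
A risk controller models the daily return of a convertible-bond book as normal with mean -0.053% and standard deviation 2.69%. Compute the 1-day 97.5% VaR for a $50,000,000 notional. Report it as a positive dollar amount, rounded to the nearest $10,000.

$2,660,000

At 97.5% one-sided, z = 1.960.
VaR = −μ + z·σ = −(-0.053%) + 1.960 × 2.69% = 5.325%.
On $50,000,000: 0.05325 × $50,000,000 = $2,662,500.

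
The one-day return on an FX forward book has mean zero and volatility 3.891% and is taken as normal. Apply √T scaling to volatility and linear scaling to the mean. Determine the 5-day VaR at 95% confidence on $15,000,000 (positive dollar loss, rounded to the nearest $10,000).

At 95%, z = 1.645.
σ_{5d} = 3.891% × √5 = 8.701%.
VaR = 1.645 × 8.701% = 14.313%.
On $15,000,000: 0.14313 × $15,000,000 = $2,146,950.

$2,150,000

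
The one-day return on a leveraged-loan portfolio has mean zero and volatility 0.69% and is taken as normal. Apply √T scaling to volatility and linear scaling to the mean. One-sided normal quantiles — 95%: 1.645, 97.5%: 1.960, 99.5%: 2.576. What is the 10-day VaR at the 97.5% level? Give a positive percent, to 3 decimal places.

4.277%

σ_{10d} = 0.69% × √10 = 2.182%.
VaR = 1.960 × 2.182% = 4.277%.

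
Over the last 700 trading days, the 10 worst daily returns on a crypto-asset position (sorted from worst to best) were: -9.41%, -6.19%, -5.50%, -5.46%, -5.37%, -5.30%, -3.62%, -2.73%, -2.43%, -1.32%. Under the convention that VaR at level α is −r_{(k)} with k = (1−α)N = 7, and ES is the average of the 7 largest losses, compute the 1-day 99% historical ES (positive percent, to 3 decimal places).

5.836%

The 7 worst returns sum to -40.85%.
ES = −(-40.85%) / 7 = 5.8357…% ≈ 5.836%.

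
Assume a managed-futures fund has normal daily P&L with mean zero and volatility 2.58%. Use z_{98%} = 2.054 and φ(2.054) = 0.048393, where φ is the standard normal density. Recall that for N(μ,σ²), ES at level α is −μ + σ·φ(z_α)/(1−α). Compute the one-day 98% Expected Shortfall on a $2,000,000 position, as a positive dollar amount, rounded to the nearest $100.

$124,900

Tail multiplier: φ(z)/(1−α) = 0.048393 / 0.02 = 2.420.
ES = 2.58% × 2.420 = 6.244%.
On $2,000,000: 0.06244 × $2,000,000 = $124,880.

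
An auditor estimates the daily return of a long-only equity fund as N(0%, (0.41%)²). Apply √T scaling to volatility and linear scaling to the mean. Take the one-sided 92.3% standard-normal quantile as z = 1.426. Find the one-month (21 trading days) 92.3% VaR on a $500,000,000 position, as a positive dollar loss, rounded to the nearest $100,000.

$13,400,000

σ_{21d} = 0.41% × √21 = 1.879%.
VaR = 1.426 × 1.879% = 2.679%.
On $500,000,000: 0.02679 × $500,000,000 = $13,395,000.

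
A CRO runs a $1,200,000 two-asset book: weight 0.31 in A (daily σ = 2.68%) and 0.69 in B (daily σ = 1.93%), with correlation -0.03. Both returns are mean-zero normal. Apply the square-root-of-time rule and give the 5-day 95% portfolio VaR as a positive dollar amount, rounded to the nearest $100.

$68,300

σ_p = √(0.31²·2.68² + 0.69²·1.93² + 2·-0.03·0.31·0.69·2.68·1.93) = 1.548%.
σ_{5d} = 1.548% × √5 = 3.461%.
z(95%) = 1.645.
VaR = 1.645 × 3.461% = 5.693%; on $1,200,000 that is $68,316.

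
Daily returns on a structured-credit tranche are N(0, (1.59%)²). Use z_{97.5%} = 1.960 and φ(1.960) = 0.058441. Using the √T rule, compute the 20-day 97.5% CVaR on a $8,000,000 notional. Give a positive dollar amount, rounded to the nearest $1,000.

σ_{20d} = 1.59% × √20 = 7.111%.
ES multiplier = φ(z)/(1−α) = 0.058441/0.025 = 2.338.
ES = 7.111% × 2.338 = 16.626%; on $8,000,000: $1,330,080.

$1,330,000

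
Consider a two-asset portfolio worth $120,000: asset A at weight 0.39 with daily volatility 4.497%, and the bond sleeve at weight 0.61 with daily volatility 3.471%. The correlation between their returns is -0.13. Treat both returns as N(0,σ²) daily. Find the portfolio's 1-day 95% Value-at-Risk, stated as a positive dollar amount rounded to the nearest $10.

σ_p² = 0.39²·4.497² + 0.61²·3.471² + 2·-0.13·0.39·0.61·4.497·3.471 = 6.5934 (%²).
σ_p = √6.5934 = 2.568%.
At 95%, z = 1.645.
VaR = 1.645 × 2.568% = 4.224%; on $120,000 that is $5,069.

$5,070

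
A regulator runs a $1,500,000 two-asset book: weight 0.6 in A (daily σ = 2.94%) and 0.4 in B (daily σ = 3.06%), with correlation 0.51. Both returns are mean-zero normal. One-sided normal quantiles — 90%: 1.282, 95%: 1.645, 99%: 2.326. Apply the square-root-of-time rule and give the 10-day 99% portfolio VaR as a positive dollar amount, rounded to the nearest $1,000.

σ_p = √(0.6²·2.94² + 0.4²·3.06² + 2·0.51·0.6·0.4·2.94·3.06) = 2.610%.
σ_{10d} = 2.610% × √10 = 8.254%.
VaR = 2.326 × 8.254% = 19.199%; on $1,500,000 that is $287,985.

$288,000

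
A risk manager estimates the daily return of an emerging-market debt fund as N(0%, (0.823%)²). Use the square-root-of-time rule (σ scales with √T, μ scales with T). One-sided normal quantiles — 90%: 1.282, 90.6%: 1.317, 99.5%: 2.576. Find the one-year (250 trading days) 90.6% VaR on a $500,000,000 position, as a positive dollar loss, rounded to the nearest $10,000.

σ_{250d} = 0.823% × √250 = 13.013%.
VaR = 1.317 × 13.013% = 17.138%.
On $500,000,000: 0.17138 × $500,000,000 = $85,690,000.

$85,690,000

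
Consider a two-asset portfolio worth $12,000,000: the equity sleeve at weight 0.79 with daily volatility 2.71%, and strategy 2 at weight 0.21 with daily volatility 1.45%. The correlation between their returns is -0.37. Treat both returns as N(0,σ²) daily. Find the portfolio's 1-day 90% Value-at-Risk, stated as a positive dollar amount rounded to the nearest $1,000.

σ_p² = 0.79²·2.71² + 0.21²·1.45² + 2·-0.37·0.79·0.21·2.71·1.45 = 4.1938 (%²).
σ_p = √4.1938 = 2.048%.
At 90%, z = 1.282.
VaR = 1.282 × 2.048% = 2.626%; on $12,000,000 that is $315,120.

$315,000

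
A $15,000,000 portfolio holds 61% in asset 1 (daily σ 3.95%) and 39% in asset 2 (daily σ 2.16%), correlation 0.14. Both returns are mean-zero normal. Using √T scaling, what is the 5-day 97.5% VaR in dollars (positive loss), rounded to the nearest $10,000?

$1,750,000

σ_p = √(0.61²·3.95² + 0.39²·2.16² + 2·0.14·0.61·0.39·3.95·2.16) = 2.662%.
σ_{5d} = 2.662% × √5 = 5.952%.
z(97.5%) = 1.960.
VaR = 1.960 × 5.952% = 11.666%; on $15,000,000 that is $1,749,900.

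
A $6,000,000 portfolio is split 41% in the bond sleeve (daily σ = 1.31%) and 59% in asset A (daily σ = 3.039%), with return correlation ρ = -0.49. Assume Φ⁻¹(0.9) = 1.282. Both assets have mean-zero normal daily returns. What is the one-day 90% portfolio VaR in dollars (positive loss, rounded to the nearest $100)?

$123,100

σ_p² = 0.41²·1.31² + 0.59²·3.039² + 2·-0.49·0.41·0.59·1.31·3.039 = 2.5596 (%²).
σ_p = √2.5596 = 1.600%.
VaR = 1.282 × 1.600% = 2.051%; on $6,000,000 that is $123,060.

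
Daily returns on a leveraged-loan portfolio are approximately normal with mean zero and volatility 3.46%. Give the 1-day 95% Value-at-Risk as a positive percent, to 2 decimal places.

At 95% one-sided, z = 1.645.
VaR = z·σ = 1.645 × 3.46% = 5.692%.

5.69%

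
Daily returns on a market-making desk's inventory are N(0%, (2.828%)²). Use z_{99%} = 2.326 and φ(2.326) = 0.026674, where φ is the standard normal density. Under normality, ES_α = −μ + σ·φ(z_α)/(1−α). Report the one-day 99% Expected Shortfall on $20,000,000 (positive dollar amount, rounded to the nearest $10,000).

Tail multiplier: φ(z)/(1−α) = 0.026674 / 0.01 = 2.667.
ES = 2.828% × 2.667 = 7.542%.
On $20,000,000: 0.07542 × $20,000,000 = $1,508,400.

$1,510,000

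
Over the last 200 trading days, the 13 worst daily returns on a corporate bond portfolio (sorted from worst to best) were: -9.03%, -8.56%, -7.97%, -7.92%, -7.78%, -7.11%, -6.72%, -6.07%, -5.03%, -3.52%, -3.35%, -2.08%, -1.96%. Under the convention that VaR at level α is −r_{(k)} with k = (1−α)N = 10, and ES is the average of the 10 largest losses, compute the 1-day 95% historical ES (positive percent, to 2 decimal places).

6.97%

The 10 worst returns sum to -69.71%.
ES = −(-69.71%) / 10 = 6.971% ≈ 6.97%.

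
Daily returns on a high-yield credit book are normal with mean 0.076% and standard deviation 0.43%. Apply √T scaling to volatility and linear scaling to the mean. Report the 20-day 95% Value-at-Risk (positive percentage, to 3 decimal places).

At 95%, z = 1.645.
σ_{20d} = 0.43% × √20 = 1.923%; μ_{20d} = 20 × 0.076% = 1.520%.
VaR = −(1.520%) + 1.645 × 1.923% = 1.643%.

1.643%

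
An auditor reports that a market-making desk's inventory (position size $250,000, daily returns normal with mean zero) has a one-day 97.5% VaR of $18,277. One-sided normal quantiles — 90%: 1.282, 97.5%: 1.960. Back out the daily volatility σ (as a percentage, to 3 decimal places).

3.730%

VaR as a fraction: $18,277 / $250,000 = 7.311%.
σ = VaR / z = 7.311% / 1.960 = 3.730%.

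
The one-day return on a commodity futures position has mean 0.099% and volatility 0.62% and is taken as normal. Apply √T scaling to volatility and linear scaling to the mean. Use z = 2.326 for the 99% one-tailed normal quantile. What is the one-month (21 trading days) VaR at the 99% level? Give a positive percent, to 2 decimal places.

σ_{21d} = 0.62% × √21 = 2.841%; μ_{21d} = 21 × 0.099% = 2.079%.
VaR = −(2.079%) + 2.326 × 2.841% = 4.529%.

4.53%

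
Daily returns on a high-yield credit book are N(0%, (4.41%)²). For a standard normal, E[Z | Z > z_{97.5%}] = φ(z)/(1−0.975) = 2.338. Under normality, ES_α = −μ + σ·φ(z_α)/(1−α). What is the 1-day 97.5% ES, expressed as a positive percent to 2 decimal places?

ES = 4.41% × 2.338 = 10.311%.

10.31%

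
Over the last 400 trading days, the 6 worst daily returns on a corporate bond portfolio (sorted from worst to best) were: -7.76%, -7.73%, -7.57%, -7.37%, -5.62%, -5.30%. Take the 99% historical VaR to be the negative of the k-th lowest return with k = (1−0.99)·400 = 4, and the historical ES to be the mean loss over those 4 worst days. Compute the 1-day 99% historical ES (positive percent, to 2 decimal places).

The 4 worst returns sum to -30.43%.
ES = −(-30.43%) / 4 = 7.6075% ≈ 7.61%.

7.61%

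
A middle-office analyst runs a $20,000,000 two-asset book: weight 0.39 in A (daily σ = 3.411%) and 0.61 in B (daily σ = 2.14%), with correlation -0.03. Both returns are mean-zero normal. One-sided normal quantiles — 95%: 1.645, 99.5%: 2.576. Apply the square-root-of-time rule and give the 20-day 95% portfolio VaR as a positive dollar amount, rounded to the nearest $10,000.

$2,700,000

σ_p = √(0.39²·3.411² + 0.61²·2.14² + 2·-0.03·0.39·0.61·3.411·2.14) = 1.836%.
σ_{20d} = 1.836% × √20 = 8.211%.
VaR = 1.645 × 8.211% = 13.507%; on $20,000,000 that is $2,701,400.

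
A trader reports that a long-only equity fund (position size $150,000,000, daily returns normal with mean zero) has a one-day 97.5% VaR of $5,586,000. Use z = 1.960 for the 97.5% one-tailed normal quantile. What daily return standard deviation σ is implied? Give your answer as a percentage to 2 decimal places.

VaR as a fraction: $5,586,000 / $150,000,000 = 3.724%.
σ = VaR / z = 3.724% / 1.960 = 1.900%.

1.90%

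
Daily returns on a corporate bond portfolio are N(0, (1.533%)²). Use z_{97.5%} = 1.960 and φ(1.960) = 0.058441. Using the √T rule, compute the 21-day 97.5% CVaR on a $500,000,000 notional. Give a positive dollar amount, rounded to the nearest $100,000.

σ_{21d} = 1.533% × √21 = 7.025%.
ES multiplier = φ(z)/(1−α) = 0.058441/0.025 = 2.338.
ES = 7.025% × 2.338 = 16.424%; on $500,000,000: $82,120,000.

$82,100,000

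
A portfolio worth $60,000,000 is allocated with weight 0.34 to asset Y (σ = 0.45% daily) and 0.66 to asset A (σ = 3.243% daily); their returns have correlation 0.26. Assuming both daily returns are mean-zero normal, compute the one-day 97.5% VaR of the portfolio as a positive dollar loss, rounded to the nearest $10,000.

σ_p² = 0.34²·0.45² + 0.66²·3.243² + 2·0.26·0.34·0.66·0.45·3.243 = 4.7749 (%²).
σ_p = √4.7749 = 2.185%.
At 97.5%, z = 1.960.
VaR = 1.960 × 2.185% = 4.283%; on $60,000,000 that is $2,569,800.

$2,570,000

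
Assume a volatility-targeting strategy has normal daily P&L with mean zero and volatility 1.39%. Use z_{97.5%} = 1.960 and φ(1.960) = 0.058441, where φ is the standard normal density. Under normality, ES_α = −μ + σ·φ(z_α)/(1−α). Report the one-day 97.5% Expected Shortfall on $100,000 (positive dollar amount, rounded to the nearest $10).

$3,250

Tail multiplier: φ(z)/(1−α) = 0.058441 / 0.025 = 2.338.
ES = 1.39% × 2.338 = 3.250%.
On $100,000: 0.03250 × $100,000 = $3,250.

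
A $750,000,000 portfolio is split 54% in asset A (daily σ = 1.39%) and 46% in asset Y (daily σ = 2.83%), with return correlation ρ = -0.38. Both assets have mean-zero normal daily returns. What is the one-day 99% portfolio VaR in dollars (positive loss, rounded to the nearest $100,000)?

σ_p² = 0.54²·1.39² + 0.46²·2.83² + 2·-0.38·0.54·0.46·1.39·2.83 = 1.5155 (%²).
σ_p = √1.5155 = 1.231%.
At 99%, z = 2.326.
VaR = 2.326 × 1.231% = 2.863%; on $750,000,000 that is $21,472,500.

$21,500,000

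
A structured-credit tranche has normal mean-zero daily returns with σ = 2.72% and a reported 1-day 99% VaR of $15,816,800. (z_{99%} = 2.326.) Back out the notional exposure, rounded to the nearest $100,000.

$250,000,000

VaR as a fraction of value: z·σ = 2.326 × 2.72% = 6.32672%.
Position = $15,816,800 / 0.0632672 = $250,000,000.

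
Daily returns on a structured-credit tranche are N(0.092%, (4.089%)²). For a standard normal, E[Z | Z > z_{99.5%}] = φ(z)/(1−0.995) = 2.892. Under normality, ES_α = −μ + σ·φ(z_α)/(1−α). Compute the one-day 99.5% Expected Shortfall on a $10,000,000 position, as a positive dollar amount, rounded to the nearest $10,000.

$1,170,000

ES = −(0.092%) + 4.089% × 2.892 = 11.733%.
On $10,000,000: 0.11733 × $10,000,000 = $1,173,300.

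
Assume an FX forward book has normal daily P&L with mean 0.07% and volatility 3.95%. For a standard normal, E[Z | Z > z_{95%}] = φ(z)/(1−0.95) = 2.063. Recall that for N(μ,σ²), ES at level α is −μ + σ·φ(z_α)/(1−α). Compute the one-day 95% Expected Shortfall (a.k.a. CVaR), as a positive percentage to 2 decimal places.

8.08%

ES = −(0.07%) + 3.95% × 2.063 = 8.079%.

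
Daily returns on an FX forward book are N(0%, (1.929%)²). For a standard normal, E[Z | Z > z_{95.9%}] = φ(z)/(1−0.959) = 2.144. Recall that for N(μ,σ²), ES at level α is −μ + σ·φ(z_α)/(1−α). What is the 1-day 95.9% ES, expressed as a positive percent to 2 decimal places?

4.14%

ES = 1.929% × 2.144 = 4.136%.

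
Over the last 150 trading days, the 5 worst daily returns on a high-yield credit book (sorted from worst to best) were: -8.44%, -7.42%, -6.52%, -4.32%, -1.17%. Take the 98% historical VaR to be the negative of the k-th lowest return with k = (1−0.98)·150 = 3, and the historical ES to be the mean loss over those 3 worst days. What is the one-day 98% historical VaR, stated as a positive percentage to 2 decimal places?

k = 3; the 3rd lowest return is -6.52%, so VaR = 6.52%.

6.52%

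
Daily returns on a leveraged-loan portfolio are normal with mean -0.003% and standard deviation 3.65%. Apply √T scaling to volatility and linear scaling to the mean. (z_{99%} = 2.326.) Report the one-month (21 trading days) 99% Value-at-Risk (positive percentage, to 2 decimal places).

38.97%

σ_{21d} = 3.65% × √21 = 16.726%; μ_{21d} = 21 × -0.003% = -0.063%.
VaR = −(-0.063%) + 2.326 × 16.726% = 38.968%.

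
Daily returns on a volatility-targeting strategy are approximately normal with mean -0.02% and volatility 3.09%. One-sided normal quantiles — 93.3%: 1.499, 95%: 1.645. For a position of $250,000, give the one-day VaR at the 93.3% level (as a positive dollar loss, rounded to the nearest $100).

$11,600

VaR = −μ + z·σ = −(-0.02%) + 1.499 × 3.09% = 4.652%.
On $250,000: 0.04652 × $250,000 = $11,630.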